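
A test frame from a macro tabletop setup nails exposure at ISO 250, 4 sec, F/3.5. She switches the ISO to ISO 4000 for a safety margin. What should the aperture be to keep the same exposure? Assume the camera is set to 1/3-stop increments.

f/14

ISO: 250 → 320 → 400 → 500 → 640 → 800 → 1000 → 1250 → 1600 → 2000 → 2500 → 3200 → 4000 — 4 stops raised (brighter).
Need 4 stops darker from the aperture: f/3.5 → f/4 → f/4.5 → f/5 → f/5.6 → f/6.3 → f/7.1 → f/8 → f/9 → f/10 → f/11 → f/13 → f/14.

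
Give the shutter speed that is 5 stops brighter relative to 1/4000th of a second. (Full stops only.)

Shutter speed: 1/4000 → 1/2000 → 1/1000 → 1/500 → 1/250 → 1/125 — 5 stops longer (brighter).

1/125s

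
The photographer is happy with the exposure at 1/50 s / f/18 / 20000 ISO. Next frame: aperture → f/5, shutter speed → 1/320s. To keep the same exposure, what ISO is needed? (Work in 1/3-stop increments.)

ISO 10000

Aperture: f/18 → f/16 → f/14 → f/13 → f/11 → f/10 → f/9 → f/8 → f/7.1 → f/6.3 → f/5.6 → f/5 — 3 2/3 stops wider (brighter).
Shutter speed: 1/50 → 1/60 → 1/80 → 1/100 → 1/125 → 1/160 → 1/200 → 1/250 → 1/320 — 2 2/3 stops faster (darker).
Net change so far: 1 stop brighter. Offset with the ISO: 20000 → 16000 → 12800 → 10000.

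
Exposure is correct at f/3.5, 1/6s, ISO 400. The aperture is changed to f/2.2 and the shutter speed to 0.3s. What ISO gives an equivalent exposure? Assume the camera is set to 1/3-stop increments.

ISO 80

Aperture: f/3.5 → f/3.2 → f/2.8 → f/2.5 → f/2.2 — 1 1/3 stops larger aperture (brighter).
Shutter speed: 1/6 → 1/5 → 1/4 → 0.3 — 1 stop longer (brighter).
Net change so far: 2 1/3 stops brighter. Offset with the ISO: 400 → 320 → 250 → 200 → 160 → 125 → 100 → 80.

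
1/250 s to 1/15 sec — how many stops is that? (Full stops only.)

4 stops

1/250 → 1/125 → 1/60 → 1/30 → 1/15 — count the steps: 4 stops.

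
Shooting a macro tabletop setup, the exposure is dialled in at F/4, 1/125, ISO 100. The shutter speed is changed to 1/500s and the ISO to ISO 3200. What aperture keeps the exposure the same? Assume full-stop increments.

Shutter speed: 1/125 → 1/250 → 1/500 — 2 stops faster (darker).
ISO: 100 → 200 → 400 → 800 → 1600 → 3200 — 5 stops higher (brighter).
Net change so far: 3 stops brighter. Offset with the aperture: f/4 → f/5.6 → f/8 → f/11.

f/11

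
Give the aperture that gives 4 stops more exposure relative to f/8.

f/2

Aperture: f/8 → f/5.6 → f/4 → f/2.8 → f/2 — 4 stops wider (brighter).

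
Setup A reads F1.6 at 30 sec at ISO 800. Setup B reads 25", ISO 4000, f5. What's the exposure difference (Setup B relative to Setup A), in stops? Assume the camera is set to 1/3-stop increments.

Aperture: f/1.6 → f/1.8 → f/2 → f/2.2 → f/2.5 → f/2.8 → f/3.2 → f/3.5 → f/4 → f/4.5 → f/5 — 3 1/3 stops stopped down (darker).
Shutter speed: 30 → 25 — 1/3 stop shorter (darker).
ISO: 800 → 1000 → 1250 → 1600 → 2000 → 2500 → 3200 → 4000 — 2 1/3 stops raised (brighter).
Net: −3 1/3 −1/3 +2 1/3 = −1 1/3 stops.

1 1/3 stops darker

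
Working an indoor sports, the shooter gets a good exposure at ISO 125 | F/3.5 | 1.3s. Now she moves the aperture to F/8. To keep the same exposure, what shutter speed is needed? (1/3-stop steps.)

Aperture: f/3.5 → f/4 → f/4.5 → f/5 → f/5.6 → f/6.3 → f/7.1 → f/8 — 2 1/3 stops smaller aperture (darker).
Need 2 1/3 stops brighter from the shutter speed: 1.3 → 1.6 → 2 → 2.5 → 3.2 → 4 → 5 → 6.

6 s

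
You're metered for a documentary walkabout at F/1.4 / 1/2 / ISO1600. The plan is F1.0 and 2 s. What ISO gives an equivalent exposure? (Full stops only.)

ISO 200

Aperture: f/1.4 → f/1.0 — 1 stop larger aperture (brighter).
Shutter speed: 1/2 → 1 → 2 — 2 stops slower (brighter).
Net change so far: 3 stops brighter. Offset with the ISO: 1600 → 800 → 400 → 200.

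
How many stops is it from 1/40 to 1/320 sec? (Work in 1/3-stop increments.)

1/40 → 1/50 → 1/60 → 1/80 → 1/100 → 1/125 → 1/160 → 1/200 → 1/250 → 1/320 — count the steps: 9 third-stops = 3 stops.

3 stops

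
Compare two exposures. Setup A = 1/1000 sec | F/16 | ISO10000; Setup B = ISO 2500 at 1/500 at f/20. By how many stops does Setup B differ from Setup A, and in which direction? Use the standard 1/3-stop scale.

Aperture: f/16 → f/18 → f/20 — 2/3 stop stopped down (darker).
Shutter speed: 1/1000 → 1/800 → 1/640 → 1/500 — 1 stop slower (brighter).
ISO: 10000 → 8000 → 6400 → 5000 → 4000 → 3200 → 2500 — 2 stops lower (darker).
Net: −2/3 +1 −2 = −1 2/3 stops.

1 2/3 stops darker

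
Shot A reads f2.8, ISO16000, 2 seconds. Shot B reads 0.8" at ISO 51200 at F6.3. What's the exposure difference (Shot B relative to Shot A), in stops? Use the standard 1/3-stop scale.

Aperture: f/2.8 → f/3.2 → f/3.5 → f/4 → f/4.5 → f/5 → f/5.6 → f/6.3 — 2 1/3 stops stopped down (darker).
Shutter speed: 2 → 1.6 → 1.3 → 1 → 0.8 — 1 1/3 stops faster (darker).
ISO: 16000 → 20000 → 25600 → 32000 → 40000 → 51200 — 1 2/3 stops higher (brighter).
Net: −2 1/3 −1 1/3 +1 2/3 = −2 stops.

2 stops darker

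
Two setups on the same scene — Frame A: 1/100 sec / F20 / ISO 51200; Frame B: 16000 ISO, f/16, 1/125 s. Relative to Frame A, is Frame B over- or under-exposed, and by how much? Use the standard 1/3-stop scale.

1 1/3 stops darker

Aperture: f/20 → f/18 → f/16 — 2/3 stop wider (brighter).
Shutter speed: 1/100 → 1/125 — 1/3 stop shorter (darker).
ISO: 51200 → 40000 → 32000 → 25600 → 20000 → 16000 — 1 2/3 stops lower (darker).
Net: +2/3 −1/3 −1 2/3 = −1 1/3 stops.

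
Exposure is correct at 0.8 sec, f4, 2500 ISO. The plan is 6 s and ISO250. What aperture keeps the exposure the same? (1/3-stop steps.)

Shutter speed: 0.8 → 1 → 1.3 → 1.6 → 2 → 2.5 → 3.2 → 4 → 5 → 6 — 3 stops slower (brighter).
ISO: 2500 → 2000 → 1600 → 1250 → 1000 → 800 → 640 → 500 → 400 → 320 → 250 — 3 1/3 stops dropped (darker).
Net change so far: 1/3 stop darker. Offset with the aperture: f/4 → f/3.5.

f/3.5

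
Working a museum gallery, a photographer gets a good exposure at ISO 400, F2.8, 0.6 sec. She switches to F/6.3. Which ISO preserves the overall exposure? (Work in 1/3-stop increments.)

Aperture: f/2.8 → f/3.2 → f/3.5 → f/4 → f/4.5 → f/5 → f/5.6 → f/6.3 — 2 1/3 stops narrower (darker).
Need 2 1/3 stops brighter from the ISO: 400 → 500 → 640 → 800 → 1000 → 1250 → 1600 → 2000.

ISO 2000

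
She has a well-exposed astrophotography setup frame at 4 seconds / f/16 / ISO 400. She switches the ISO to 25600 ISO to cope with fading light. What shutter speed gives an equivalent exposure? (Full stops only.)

1/15s

ISO: 400 → 800 → 1600 → 3200 → 6400 → 12800 → 25600 — 6 stops higher (brighter).
Need 6 stops darker from the shutter speed: 4 → 2 → 1 → 1/2 → 1/4 → 1/8 → 1/15.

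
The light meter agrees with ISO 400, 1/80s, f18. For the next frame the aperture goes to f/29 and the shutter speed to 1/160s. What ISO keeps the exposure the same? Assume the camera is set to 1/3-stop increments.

Aperture: f/18 → f/20 → f/22 → f/25 → f/29 — 1 1/3 stops stopped down (darker).
Shutter speed: 1/80 → 1/100 → 1/125 → 1/160 — 1 stop shorter (darker).
Net change so far: 2 1/3 stops darker. Offset with the ISO: 400 → 500 → 640 → 800 → 1000 → 1250 → 1600 → 2000.

ISO 2000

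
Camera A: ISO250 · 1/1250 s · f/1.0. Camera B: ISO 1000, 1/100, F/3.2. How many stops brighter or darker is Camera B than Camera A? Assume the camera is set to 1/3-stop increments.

Aperture: f/1.0 → f/1.1 → f/1.2 → f/1.4 → f/1.6 → f/1.8 → f/2 → f/2.2 → f/2.5 → f/2.8 → f/3.2 — 3 1/3 stops narrower (darker).
Shutter speed: 1/1250 → 1/1000 → 1/800 → 1/640 → 1/500 → 1/400 → 1/320 → 1/250 → 1/200 → 1/160 → 1/125 → 1/100 — 3 2/3 stops slower (brighter).
ISO: 250 → 320 → 400 → 500 → 640 → 800 → 1000 — 2 stops raised (brighter).
Net: −3 1/3 +3 2/3 +2 = +2 1/3 stops.

2 1/3 stops brighter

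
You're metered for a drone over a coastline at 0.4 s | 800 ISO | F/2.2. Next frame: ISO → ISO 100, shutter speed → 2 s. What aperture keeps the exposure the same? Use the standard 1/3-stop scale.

f/1.8

ISO: 800 → 640 → 500 → 400 → 320 → 250 → 200 → 160 → 125 → 100 — 3 stops dropped (darker).
Shutter speed: 0.4 → 0.5 → 0.6 → 0.8 → 1 → 1.3 → 1.6 → 2 — 2 1/3 stops longer (brighter).
Net change so far: 2/3 stop darker. Offset with the aperture: f/2.2 → f/2 → f/1.8.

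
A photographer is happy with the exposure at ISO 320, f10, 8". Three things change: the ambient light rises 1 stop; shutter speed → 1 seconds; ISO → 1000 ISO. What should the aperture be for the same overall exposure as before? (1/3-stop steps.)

Scene light: 1 stop brighter.
Shutter speed: 8 → 6 → 5 → 4 → 3.2 → 2.5 → 2 → 1.6 → 1.3 → 1 — 3 stops faster (darker).
ISO: 320 → 400 → 500 → 640 → 800 → 1000 — 1 2/3 stops higher (brighter).
Net so far: 1/3 stop darker. Aperture: f/10 → f/9.

f/9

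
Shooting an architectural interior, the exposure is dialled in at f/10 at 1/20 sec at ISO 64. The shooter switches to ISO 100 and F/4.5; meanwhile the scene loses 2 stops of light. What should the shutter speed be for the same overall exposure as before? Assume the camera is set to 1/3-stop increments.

Scene light: 2 stops darker.
ISO: 64 → 80 → 100 — 2/3 stop raised (brighter).
Aperture: f/10 → f/9 → f/8 → f/7.1 → f/6.3 → f/5.6 → f/5 → f/4.5 — 2 1/3 stops opened up (brighter).
Net so far: 1 stop brighter. Shutter speed: 1/20 → 1/25 → 1/30 → 1/40.

1/40s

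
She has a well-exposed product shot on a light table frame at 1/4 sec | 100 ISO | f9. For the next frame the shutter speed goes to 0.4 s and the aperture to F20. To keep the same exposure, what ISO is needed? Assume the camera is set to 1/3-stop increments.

ISO 320

Shutter speed: 1/4 → 0.3 → 0.4 — 2/3 stop slower (brighter).
Aperture: f/9 → f/10 → f/11 → f/13 → f/14 → f/16 → f/18 → f/20 — 2 1/3 stops narrower (darker).
Net change so far: 1 2/3 stops darker. Offset with the ISO: 100 → 125 → 160 → 200 → 250 → 320.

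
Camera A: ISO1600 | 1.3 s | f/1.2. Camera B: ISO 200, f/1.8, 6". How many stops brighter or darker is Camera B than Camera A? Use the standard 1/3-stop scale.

Aperture: f/1.2 → f/1.4 → f/1.6 → f/1.8 — 1 stop stopped down (darker).
Shutter speed: 1.3 → 1.6 → 2 → 2.5 → 3.2 → 4 → 5 → 6 — 2 1/3 stops longer (brighter).
ISO: 1600 → 1250 → 1000 → 800 → 640 → 500 → 400 → 320 → 250 → 200 — 3 stops lower (darker).
Net: −1 +2 1/3 −3 = −1 2/3 stops.

1 2/3 stops darker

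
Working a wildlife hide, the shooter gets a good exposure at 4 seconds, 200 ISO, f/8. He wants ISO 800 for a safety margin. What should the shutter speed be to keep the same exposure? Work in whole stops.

ISO: 200 → 400 → 800 — 2 stops raised (brighter).
Need 2 stops darker from the shutter speed: 4 → 2 → 1.

1 s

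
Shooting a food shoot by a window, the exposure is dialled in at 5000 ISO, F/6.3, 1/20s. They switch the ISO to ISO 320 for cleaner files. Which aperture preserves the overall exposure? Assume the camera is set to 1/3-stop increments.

f/1.6

ISO: 5000 → 4000 → 3200 → 2500 → 2000 → 1600 → 1250 → 1000 → 800 → 640 → 500 → 400 → 320 — 4 stops dropped (darker).
Need 4 stops brighter from the aperture: f/6.3 → f/5.6 → f/5 → f/4.5 → f/4 → f/3.5 → f/3.2 → f/2.8 → f/2.5 → f/2.2 → f/2 → f/1.8 → f/1.6.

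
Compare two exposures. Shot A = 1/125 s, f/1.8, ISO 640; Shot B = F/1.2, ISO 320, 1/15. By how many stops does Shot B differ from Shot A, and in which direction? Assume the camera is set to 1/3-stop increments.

3 stops brighter

Aperture: f/1.8 → f/1.6 → f/1.4 → f/1.2 — 1 stop wider (brighter).
Shutter speed: 1/125 → 1/100 → 1/80 → 1/60 → 1/50 → 1/40 → 1/30 → 1/25 → 1/20 → 1/15 — 3 stops longer (brighter).
ISO: 640 → 500 → 400 → 320 — 1 stop lower (darker).
Net: +1 +3 −1 = +3 stops.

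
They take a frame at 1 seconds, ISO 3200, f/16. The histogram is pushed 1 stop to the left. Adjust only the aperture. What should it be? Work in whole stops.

Underexposed by 1 stop → need 1 stop brighter.
Aperture: f/16 → f/11.

f/11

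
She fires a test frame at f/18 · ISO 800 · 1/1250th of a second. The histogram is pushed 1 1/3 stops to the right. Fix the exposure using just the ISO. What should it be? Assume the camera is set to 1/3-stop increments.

Overexposed by 1 1/3 stops → need 1 1/3 stops darker.
ISO: 800 → 640 → 500 → 400 → 320.

ISO 320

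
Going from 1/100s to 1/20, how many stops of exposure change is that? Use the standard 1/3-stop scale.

2 1/3 stops

1/100 → 1/80 → 1/60 → 1/50 → 1/40 → 1/30 → 1/25 → 1/20 — count the steps: 7 third-stops = 2 1/3 stops.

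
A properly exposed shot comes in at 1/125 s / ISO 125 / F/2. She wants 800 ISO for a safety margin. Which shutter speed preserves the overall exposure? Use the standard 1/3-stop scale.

ISO: 125 → 160 → 200 → 250 → 320 → 400 → 500 → 640 → 800 — 2 2/3 stops higher (brighter).
Need 2 2/3 stops darker from the shutter speed: 1/125 → 1/160 → 1/200 → 1/250 → 1/320 → 1/400 → 1/500 → 1/640 → 1/800.

1/800s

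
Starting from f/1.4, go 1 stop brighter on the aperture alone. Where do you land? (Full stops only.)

Aperture: f/1.4 → f/1.0 — 1 stop opened up (brighter).

f/1.0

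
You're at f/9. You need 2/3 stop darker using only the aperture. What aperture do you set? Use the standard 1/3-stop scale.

Aperture: f/9 → f/10 → f/11 — 2/3 stop smaller aperture (darker).

f/11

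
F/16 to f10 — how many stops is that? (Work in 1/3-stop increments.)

1 1/3 stops

f/16 → f/14 → f/13 → f/11 → f/10 — count the steps: 4 third-stops = 1 1/3 stops.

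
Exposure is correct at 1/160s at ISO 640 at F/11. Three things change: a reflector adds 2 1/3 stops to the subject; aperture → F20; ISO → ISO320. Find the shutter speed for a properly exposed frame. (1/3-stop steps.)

1/125s

Scene light: 2 1/3 stops brighter.
Aperture: f/11 → f/13 → f/14 → f/16 → f/18 → f/20 — 1 2/3 stops smaller aperture (darker).
ISO: 640 → 500 → 400 → 320 — 1 stop lower (darker).
Net so far: 1/3 stop darker. Shutter speed: 1/160 → 1/125.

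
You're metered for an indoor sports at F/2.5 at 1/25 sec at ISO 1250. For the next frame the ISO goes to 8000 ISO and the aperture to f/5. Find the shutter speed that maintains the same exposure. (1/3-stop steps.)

1/40s

ISO: 1250 → 1600 → 2000 → 2500 → 3200 → 4000 → 5000 → 6400 → 8000 — 2 2/3 stops raised (brighter).
Aperture: f/2.5 → f/2.8 → f/3.2 → f/3.5 → f/4 → f/4.5 → f/5 — 2 stops smaller aperture (darker).
Net change so far: 2/3 stop brighter. Offset with the shutter speed: 1/25 → 1/30 → 1/40.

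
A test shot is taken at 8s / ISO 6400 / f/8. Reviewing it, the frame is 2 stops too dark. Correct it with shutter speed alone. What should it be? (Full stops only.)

30 s

Underexposed by 2 stops → need 2 stops brighter.
Shutter speed: 8 → 15 → 30.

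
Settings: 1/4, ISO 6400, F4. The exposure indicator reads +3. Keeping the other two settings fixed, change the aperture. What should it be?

Overexposed by 3 stops → need 3 stops darker.
Aperture: f/4 → f/5.6 → f/8 → f/11.

f/11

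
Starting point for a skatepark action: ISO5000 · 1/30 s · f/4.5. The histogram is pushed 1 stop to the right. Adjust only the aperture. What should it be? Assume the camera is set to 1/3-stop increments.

Overexposed by 1 stop → need 1 stop darker.
Aperture: f/4.5 → f/5 → f/5.6 → f/6.3.

f/6.3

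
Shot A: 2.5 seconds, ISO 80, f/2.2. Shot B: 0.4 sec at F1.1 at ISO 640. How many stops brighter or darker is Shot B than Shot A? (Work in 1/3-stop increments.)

Aperture: f/2.2 → f/2 → f/1.8 → f/1.6 → f/1.4 → f/1.2 → f/1.1 — 2 stops wider (brighter).
Shutter speed: 2.5 → 2 → 1.6 → 1.3 → 1 → 0.8 → 0.6 → 0.5 → 0.4 — 2 2/3 stops shorter (darker).
ISO: 80 → 100 → 125 → 160 → 200 → 250 → 320 → 400 → 500 → 640 — 3 stops higher (brighter).
Net: +2 −2 2/3 +3 = +2 1/3 stops.

2 1/3 stops brighter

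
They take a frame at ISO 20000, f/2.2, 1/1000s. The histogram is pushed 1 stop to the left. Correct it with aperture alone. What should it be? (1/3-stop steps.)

f/1.6

Underexposed by 1 stop → need 1 stop brighter.
Aperture: f/2.2 → f/2 → f/1.8 → f/1.6.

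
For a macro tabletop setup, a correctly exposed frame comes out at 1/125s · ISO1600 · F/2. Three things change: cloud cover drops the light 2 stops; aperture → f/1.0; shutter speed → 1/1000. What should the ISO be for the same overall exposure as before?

Scene light: 2 stops darker.
Aperture: f/2 → f/1.4 → f/1.0 — 2 stops opened up (brighter).
Shutter speed: 1/125 → 1/250 → 1/500 → 1/1000 — 3 stops shorter (darker).
Net so far: 3 stops darker. ISO: 1600 → 3200 → 6400 → 12800.

ISO 12800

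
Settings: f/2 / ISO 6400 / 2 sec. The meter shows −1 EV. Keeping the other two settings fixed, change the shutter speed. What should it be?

4 s

Underexposed by 1 stop → need 1 stop brighter.
Shutter speed: 2 → 4.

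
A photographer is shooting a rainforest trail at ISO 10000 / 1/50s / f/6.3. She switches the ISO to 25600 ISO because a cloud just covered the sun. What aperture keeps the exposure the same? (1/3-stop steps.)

ISO: 10000 → 12800 → 16000 → 20000 → 25600 — 1 1/3 stops higher (brighter).
Need 1 1/3 stops darker from the aperture: f/6.3 → f/7.1 → f/8 → f/9 → f/10.

f/10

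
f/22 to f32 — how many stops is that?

f/22 → f/32 — count the steps: 1 stop.

1 stop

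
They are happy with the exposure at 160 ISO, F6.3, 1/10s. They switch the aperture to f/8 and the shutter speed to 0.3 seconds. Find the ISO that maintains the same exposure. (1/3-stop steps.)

ISO 80

Aperture: f/6.3 → f/7.1 → f/8 — 2/3 stop narrower (darker).
Shutter speed: 1/10 → 1/8 → 1/6 → 1/5 → 1/4 → 0.3 — 1 2/3 stops slower (brighter).
Net change so far: 1 stop brighter. Offset with the ISO: 160 → 125 → 100 → 80.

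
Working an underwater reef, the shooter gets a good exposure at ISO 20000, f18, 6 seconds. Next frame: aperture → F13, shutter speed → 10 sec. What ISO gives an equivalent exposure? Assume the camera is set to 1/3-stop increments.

ISO 6400

Aperture: f/18 → f/16 → f/14 → f/13 — 1 stop wider (brighter).
Shutter speed: 6 → 8 → 10 — 2/3 stop slower (brighter).
Net change so far: 1 2/3 stops brighter. Offset with the ISO: 20000 → 16000 → 12800 → 10000 → 8000 → 6400.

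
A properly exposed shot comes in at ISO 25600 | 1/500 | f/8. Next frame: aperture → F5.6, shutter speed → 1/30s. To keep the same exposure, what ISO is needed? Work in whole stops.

Aperture: f/8 → f/5.6 — 1 stop wider (brighter).
Shutter speed: 1/500 → 1/250 → 1/125 → 1/60 → 1/30 — 4 stops longer (brighter).
Net change so far: 5 stops brighter. Offset with the ISO: 25600 → 12800 → 6400 → 3200 → 1600 → 800.

ISO 800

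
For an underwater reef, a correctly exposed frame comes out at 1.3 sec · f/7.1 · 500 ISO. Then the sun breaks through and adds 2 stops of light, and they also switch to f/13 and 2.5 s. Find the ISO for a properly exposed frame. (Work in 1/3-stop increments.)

Scene light: 2 stops brighter.
Aperture: f/7.1 → f/8 → f/9 → f/10 → f/11 → f/13 — 1 2/3 stops narrower (darker).
Shutter speed: 1.3 → 1.6 → 2 → 2.5 — 1 stop slower (brighter).
Net so far: 1 1/3 stops brighter. ISO: 500 → 400 → 320 → 250 → 200.

ISO 200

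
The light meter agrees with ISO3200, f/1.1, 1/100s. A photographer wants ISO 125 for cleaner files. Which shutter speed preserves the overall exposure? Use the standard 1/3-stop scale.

ISO: 3200 → 2500 → 2000 → 1600 → 1250 → 1000 → 800 → 640 → 500 → 400 → 320 → 250 → 200 → 160 → 125 — 4 2/3 stops dropped (darker).
Need 4 2/3 stops brighter from the shutter speed: 1/100 → 1/80 → 1/60 → 1/50 → 1/40 → 1/30 → 1/25 → 1/20 → 1/15 → 1/13 → 1/10 → 1/8 → 1/6 → 1/5 → 1/4.

1/4s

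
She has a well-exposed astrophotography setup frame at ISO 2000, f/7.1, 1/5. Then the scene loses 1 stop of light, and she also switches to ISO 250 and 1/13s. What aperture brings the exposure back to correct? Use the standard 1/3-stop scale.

f/1.1

Scene light: 1 stop darker.
ISO: 2000 → 1600 → 1250 → 1000 → 800 → 640 → 500 → 400 → 320 → 250 — 3 stops lower (darker).
Shutter speed: 1/5 → 1/6 → 1/8 → 1/10 → 1/13 — 1 1/3 stops shorter (darker).
Net so far: 5 1/3 stops darker. Aperture: f/7.1 → f/6.3 → f/5.6 → f/5 → f/4.5 → f/4 → f/3.5 → f/3.2 → f/2.8 → f/2.5 → f/2.2 → f/2 → f/1.8 → f/1.6 → f/1.4 → f/1.2 → f/1.1.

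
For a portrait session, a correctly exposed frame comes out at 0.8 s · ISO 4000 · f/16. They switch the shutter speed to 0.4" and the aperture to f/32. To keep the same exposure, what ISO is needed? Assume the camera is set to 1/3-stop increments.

ISO 32000

Shutter speed: 0.8 → 0.6 → 0.5 → 0.4 — 1 stop faster (darker).
Aperture: f/16 → f/18 → f/20 → f/22 → f/25 → f/29 → f/32 — 2 stops narrower (darker).
Net change so far: 3 stops darker. Offset with the ISO: 4000 → 5000 → 6400 → 8000 → 10000 → 12800 → 16000 → 20000 → 25600 → 32000.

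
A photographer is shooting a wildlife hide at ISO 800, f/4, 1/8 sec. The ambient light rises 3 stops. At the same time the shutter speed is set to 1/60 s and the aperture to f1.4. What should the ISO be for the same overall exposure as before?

Scene light: 3 stops brighter.
Shutter speed: 1/8 → 1/15 → 1/30 → 1/60 — 3 stops faster (darker).
Aperture: f/4 → f/2.8 → f/2 → f/1.4 — 3 stops larger aperture (brighter).
Net so far: 3 stops brighter. ISO: 800 → 400 → 200 → 100.

ISO 100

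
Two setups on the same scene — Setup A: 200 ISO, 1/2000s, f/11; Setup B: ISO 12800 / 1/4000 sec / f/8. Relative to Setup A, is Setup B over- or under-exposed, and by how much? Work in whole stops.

6 stops brighter

Aperture: f/11 → f/8 — 1 stop opened up (brighter).
Shutter speed: 1/2000 → 1/4000 — 1 stop faster (darker).
ISO: 200 → 400 → 800 → 1600 → 3200 → 6400 → 12800 — 6 stops raised (brighter).
Net: +1 −1 +6 = +6 stops.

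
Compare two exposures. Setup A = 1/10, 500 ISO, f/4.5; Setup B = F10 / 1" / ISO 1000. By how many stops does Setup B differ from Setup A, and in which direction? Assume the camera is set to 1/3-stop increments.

2 stops brighter

Aperture: f/4.5 → f/5 → f/5.6 → f/6.3 → f/7.1 → f/8 → f/9 → f/10 — 2 1/3 stops smaller aperture (darker).
Shutter speed: 1/10 → 1/8 → 1/6 → 1/5 → 1/4 → 0.3 → 0.4 → 0.5 → 0.6 → 0.8 → 1 — 3 1/3 stops slower (brighter).
ISO: 500 → 640 → 800 → 1000 — 1 stop raised (brighter).
Net: −2 1/3 +3 1/3 +1 = +2 stops.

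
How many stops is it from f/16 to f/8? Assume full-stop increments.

f/16 → f/11 → f/8 — count the steps: 2 stops.

2 stops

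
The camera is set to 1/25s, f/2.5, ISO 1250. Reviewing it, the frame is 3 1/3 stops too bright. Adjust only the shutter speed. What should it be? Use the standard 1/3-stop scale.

Overexposed by 3 1/3 stops → need 3 1/3 stops darker.
Shutter speed: 1/25 → 1/30 → 1/40 → 1/50 → 1/60 → 1/80 → 1/100 → 1/125 → 1/160 → 1/200 → 1/250.

1/250s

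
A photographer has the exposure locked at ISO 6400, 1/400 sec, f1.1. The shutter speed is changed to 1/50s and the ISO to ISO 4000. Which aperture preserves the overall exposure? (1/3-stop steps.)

Shutter speed: 1/400 → 1/320 → 1/250 → 1/200 → 1/160 → 1/125 → 1/100 → 1/80 → 1/60 → 1/50 — 3 stops slower (brighter).
ISO: 6400 → 5000 → 4000 — 2/3 stop lower (darker).
Net change so far: 2 1/3 stops brighter. Offset with the aperture: f/1.1 → f/1.2 → f/1.4 → f/1.6 → f/1.8 → f/2 → f/2.2 → f/2.5.

f/2.5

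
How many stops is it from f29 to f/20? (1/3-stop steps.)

1 stop

f/29 → f/25 → f/22 → f/20 — count the steps: 3 third-stops = 1 stop.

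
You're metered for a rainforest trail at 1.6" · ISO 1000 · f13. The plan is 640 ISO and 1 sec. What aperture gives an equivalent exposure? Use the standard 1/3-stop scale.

ISO: 1000 → 800 → 640 — 2/3 stop lower (darker).
Shutter speed: 1.6 → 1.3 → 1 — 2/3 stop shorter (darker).
Net change so far: 1 1/3 stops darker. Offset with the aperture: f/13 → f/11 → f/10 → f/9 → f/8.

f/8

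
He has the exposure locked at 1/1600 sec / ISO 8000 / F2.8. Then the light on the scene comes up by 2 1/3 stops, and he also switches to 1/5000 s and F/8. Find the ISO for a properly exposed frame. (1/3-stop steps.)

ISO 40000

Scene light: 2 1/3 stops brighter.
Shutter speed: 1/1600 → 1/2000 → 1/2500 → 1/3200 → 1/4000 → 1/5000 — 1 2/3 stops shorter (darker).
Aperture: f/2.8 → f/3.2 → f/3.5 → f/4 → f/4.5 → f/5 → f/5.6 → f/6.3 → f/7.1 → f/8 — 3 stops stopped down (darker).
Net so far: 2 1/3 stops darker. ISO: 8000 → 10000 → 12800 → 16000 → 20000 → 25600 → 32000 → 40000.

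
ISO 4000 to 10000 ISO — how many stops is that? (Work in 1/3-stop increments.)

4000 → 5000 → 6400 → 8000 → 10000 — count the steps: 4 third-stops = 1 1/3 stops.

1 1/3 stops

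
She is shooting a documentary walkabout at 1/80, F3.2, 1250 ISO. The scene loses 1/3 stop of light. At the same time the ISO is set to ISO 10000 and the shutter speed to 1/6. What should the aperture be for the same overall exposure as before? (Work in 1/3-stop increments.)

f/29

Scene light: 1/3 stop darker.
ISO: 1250 → 1600 → 2000 → 2500 → 3200 → 4000 → 5000 → 6400 → 8000 → 10000 — 3 stops higher (brighter).
Shutter speed: 1/80 → 1/60 → 1/50 → 1/40 → 1/30 → 1/25 → 1/20 → 1/15 → 1/13 → 1/10 → 1/8 → 1/6 — 3 2/3 stops longer (brighter).
Net so far: 6 1/3 stops brighter. Aperture: f/3.2 → f/3.5 → f/4 → f/4.5 → f/5 → f/5.6 → f/6.3 → f/7.1 → f/8 → f/9 → f/10 → f/11 → f/13 → f/14 → f/16 → f/18 → f/20 → f/22 → f/25 → f/29.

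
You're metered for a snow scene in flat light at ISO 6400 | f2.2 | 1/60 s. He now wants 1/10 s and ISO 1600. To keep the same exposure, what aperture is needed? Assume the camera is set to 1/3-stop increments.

Shutter speed: 1/60 → 1/50 → 1/40 → 1/30 → 1/25 → 1/20 → 1/15 → 1/13 → 1/10 — 2 2/3 stops longer (brighter).
ISO: 6400 → 5000 → 4000 → 3200 → 2500 → 2000 → 1600 — 2 stops dropped (darker).
Net change so far: 2/3 stop brighter. Offset with the aperture: f/2.2 → f/2.5 → f/2.8.

f/2.8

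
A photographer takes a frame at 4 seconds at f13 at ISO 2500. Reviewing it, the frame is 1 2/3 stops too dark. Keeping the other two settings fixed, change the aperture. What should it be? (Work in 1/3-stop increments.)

f/7.1

Underexposed by 1 2/3 stops → need 1 2/3 stops brighter.
Aperture: f/13 → f/11 → f/10 → f/9 → f/8 → f/7.1.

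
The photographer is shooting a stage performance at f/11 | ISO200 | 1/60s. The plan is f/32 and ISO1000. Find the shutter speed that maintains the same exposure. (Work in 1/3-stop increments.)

Aperture: f/11 → f/13 → f/14 → f/16 → f/18 → f/20 → f/22 → f/25 → f/29 → f/32 — 3 stops narrower (darker).
ISO: 200 → 250 → 320 → 400 → 500 → 640 → 800 → 1000 — 2 1/3 stops raised (brighter).
Net change so far: 2/3 stop darker. Offset with the shutter speed: 1/60 → 1/50 → 1/40.

1/40s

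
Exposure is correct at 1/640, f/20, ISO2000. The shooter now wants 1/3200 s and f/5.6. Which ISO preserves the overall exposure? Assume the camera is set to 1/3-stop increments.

ISO 800

Shutter speed: 1/640 → 1/800 → 1/1000 → 1/1250 → 1/1600 → 1/2000 → 1/2500 → 1/3200 — 2 1/3 stops faster (darker).
Aperture: f/20 → f/18 → f/16 → f/14 → f/13 → f/11 → f/10 → f/9 → f/8 → f/7.1 → f/6.3 → f/5.6 — 3 2/3 stops larger aperture (brighter).
Net change so far: 1 1/3 stops brighter. Offset with the ISO: 2000 → 1600 → 1250 → 1000 → 800.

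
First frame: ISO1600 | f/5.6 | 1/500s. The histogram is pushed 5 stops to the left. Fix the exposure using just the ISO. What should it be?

ISO 51200

Underexposed by 5 stops → need 5 stops brighter.
ISO: 1600 → 3200 → 6400 → 12800 → 25600 → 51200.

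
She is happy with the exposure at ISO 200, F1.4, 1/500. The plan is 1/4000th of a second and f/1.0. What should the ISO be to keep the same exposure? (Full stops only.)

ISO 800

Shutter speed: 1/500 → 1/1000 → 1/2000 → 1/4000 — 3 stops shorter (darker).
Aperture: f/1.4 → f/1.0 — 1 stop opened up (brighter).
Net change so far: 2 stops darker. Offset with the ISO: 200 → 400 → 800.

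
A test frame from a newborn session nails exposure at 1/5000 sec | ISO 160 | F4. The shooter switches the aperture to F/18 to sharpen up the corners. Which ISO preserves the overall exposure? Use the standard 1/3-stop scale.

ISO 3200

Aperture: f/4 → f/4.5 → f/5 → f/5.6 → f/6.3 → f/7.1 → f/8 → f/9 → f/10 → f/11 → f/13 → f/14 → f/16 → f/18 — 4 1/3 stops stopped down (darker).
Need 4 1/3 stops brighter from the ISO: 160 → 200 → 250 → 320 → 400 → 500 → 640 → 800 → 1000 → 1250 → 1600 → 2000 → 2500 → 3200.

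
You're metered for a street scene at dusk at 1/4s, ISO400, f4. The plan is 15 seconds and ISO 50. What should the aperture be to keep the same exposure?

f/11

Shutter speed: 1/4 → 1/2 → 1 → 2 → 4 → 8 → 15 — 6 stops longer (brighter).
ISO: 400 → 200 → 100 → 50 — 3 stops dropped (darker).
Net change so far: 3 stops brighter. Offset with the aperture: f/4 → f/5.6 → f/8 → f/11.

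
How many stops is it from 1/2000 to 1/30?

1/2000 → 1/1000 → 1/500 → 1/250 → 1/125 → 1/60 → 1/30 — count the steps: 6 stops.

6 stops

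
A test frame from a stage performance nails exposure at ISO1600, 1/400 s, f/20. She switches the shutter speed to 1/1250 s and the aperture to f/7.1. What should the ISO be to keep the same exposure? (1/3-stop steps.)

ISO 640

Shutter speed: 1/400 → 1/500 → 1/640 → 1/800 → 1/1000 → 1/1250 — 1 2/3 stops faster (darker).
Aperture: f/20 → f/18 → f/16 → f/14 → f/13 → f/11 → f/10 → f/9 → f/8 → f/7.1 — 3 stops wider (brighter).
Net change so far: 1 1/3 stops brighter. Offset with the ISO: 1600 → 1250 → 1000 → 800 → 640.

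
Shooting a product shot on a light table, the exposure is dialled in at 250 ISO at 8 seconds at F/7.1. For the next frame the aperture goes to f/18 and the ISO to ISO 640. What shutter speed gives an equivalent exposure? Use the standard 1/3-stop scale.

20 s

Aperture: f/7.1 → f/8 → f/9 → f/10 → f/11 → f/13 → f/14 → f/16 → f/18 — 2 2/3 stops smaller aperture (darker).
ISO: 250 → 320 → 400 → 500 → 640 — 1 1/3 stops raised (brighter).
Net change so far: 1 1/3 stops darker. Offset with the shutter speed: 8 → 10 → 13 → 15 → 20.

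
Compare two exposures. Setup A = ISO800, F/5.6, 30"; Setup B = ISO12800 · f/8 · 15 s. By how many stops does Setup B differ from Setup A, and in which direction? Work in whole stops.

Aperture: f/5.6 → f/8 — 1 stop stopped down (darker).
Shutter speed: 30 → 15 — 1 stop shorter (darker).
ISO: 800 → 1600 → 3200 → 6400 → 12800 — 4 stops higher (brighter).
Net: −1 −1 +4 = +2 stops.

2 stops brighter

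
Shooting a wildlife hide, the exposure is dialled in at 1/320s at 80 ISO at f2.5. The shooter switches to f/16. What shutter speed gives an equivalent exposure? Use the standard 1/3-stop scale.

Aperture: f/2.5 → f/2.8 → f/3.2 → f/3.5 → f/4 → f/4.5 → f/5 → f/5.6 → f/6.3 → f/7.1 → f/8 → f/9 → f/10 → f/11 → f/13 → f/14 → f/16 — 5 1/3 stops smaller aperture (darker).
Need 5 1/3 stops brighter from the shutter speed: 1/320 → 1/250 → 1/200 → 1/160 → 1/125 → 1/100 → 1/80 → 1/60 → 1/50 → 1/40 → 1/30 → 1/25 → 1/20 → 1/15 → 1/13 → 1/10 → 1/8.

1/8s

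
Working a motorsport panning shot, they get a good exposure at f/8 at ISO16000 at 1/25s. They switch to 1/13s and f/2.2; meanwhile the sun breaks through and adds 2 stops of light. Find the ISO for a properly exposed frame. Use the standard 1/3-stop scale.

ISO 160

Scene light: 2 stops brighter.
Shutter speed: 1/25 → 1/20 → 1/15 → 1/13 — 1 stop longer (brighter).
Aperture: f/8 → f/7.1 → f/6.3 → f/5.6 → f/5 → f/4.5 → f/4 → f/3.5 → f/3.2 → f/2.8 → f/2.5 → f/2.2 — 3 2/3 stops opened up (brighter).
Net so far: 6 2/3 stops brighter. ISO: 16000 → 12800 → 10000 → 8000 → 6400 → 5000 → 4000 → 3200 → 2500 → 2000 → 1600 → 1250 → 1000 → 800 → 640 → 500 → 400 → 320 → 250 → 200 → 160.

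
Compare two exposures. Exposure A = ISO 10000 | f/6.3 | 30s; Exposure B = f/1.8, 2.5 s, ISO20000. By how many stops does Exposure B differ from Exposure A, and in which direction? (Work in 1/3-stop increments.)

1 stop brighter

Aperture: f/6.3 → f/5.6 → f/5 → f/4.5 → f/4 → f/3.5 → f/3.2 → f/2.8 → f/2.5 → f/2.2 → f/2 → f/1.8 — 3 2/3 stops opened up (brighter).
Shutter speed: 30 → 25 → 20 → 15 → 13 → 10 → 8 → 6 → 5 → 4 → 3.2 → 2.5 — 3 2/3 stops faster (darker).
ISO: 10000 → 12800 → 16000 → 20000 — 1 stop raised (brighter).
Net: +3 2/3 −3 2/3 +1 = +1 stop.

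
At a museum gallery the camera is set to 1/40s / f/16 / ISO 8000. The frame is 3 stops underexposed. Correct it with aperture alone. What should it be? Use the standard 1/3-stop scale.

Underexposed by 3 stops → need 3 stops brighter.
Aperture: f/16 → f/14 → f/13 → f/11 → f/10 → f/9 → f/8 → f/7.1 → f/6.3 → f/5.6.

f/5.6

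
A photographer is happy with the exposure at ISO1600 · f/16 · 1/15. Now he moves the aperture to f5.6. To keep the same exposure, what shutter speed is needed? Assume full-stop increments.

1/125s

Aperture: f/16 → f/11 → f/8 → f/5.6 — 3 stops opened up (brighter).
Need 3 stops darker from the shutter speed: 1/15 → 1/30 → 1/60 → 1/125.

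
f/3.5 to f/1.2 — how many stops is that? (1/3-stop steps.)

f/3.5 → f/3.2 → f/2.8 → f/2.5 → f/2.2 → f/2 → f/1.8 → f/1.6 → f/1.4 → f/1.2 — count the steps: 9 third-stops = 3 stops.

3 stops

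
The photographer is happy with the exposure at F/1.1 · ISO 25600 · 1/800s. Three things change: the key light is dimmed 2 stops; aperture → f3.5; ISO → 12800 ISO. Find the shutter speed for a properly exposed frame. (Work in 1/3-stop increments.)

Scene light: 2 stops darker.
Aperture: f/1.1 → f/1.2 → f/1.4 → f/1.6 → f/1.8 → f/2 → f/2.2 → f/2.5 → f/2.8 → f/3.2 → f/3.5 — 3 1/3 stops narrower (darker).
ISO: 25600 → 20000 → 16000 → 12800 — 1 stop lower (darker).
Net so far: 6 1/3 stops darker. Shutter speed: 1/800 → 1/640 → 1/500 → 1/400 → 1/320 → 1/250 → 1/200 → 1/160 → 1/125 → 1/100 → 1/80 → 1/60 → 1/50 → 1/40 → 1/30 → 1/25 → 1/20 → 1/15 → 1/13 → 1/10.

1/10s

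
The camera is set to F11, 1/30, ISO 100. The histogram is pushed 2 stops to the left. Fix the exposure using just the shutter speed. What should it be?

Underexposed by 2 stops → need 2 stops brighter.
Shutter speed: 1/30 → 1/15 → 1/8.

1/8s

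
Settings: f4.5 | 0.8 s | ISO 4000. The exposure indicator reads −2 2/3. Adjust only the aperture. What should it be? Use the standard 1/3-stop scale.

f/1.8

Underexposed by 2 2/3 stops → need 2 2/3 stops brighter.
Aperture: f/4.5 → f/4 → f/3.5 → f/3.2 → f/2.8 → f/2.5 → f/2.2 → f/2 → f/1.8.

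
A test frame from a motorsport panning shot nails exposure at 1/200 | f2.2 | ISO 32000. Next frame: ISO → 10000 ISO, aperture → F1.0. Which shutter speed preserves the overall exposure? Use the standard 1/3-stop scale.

ISO: 32000 → 25600 → 20000 → 16000 → 12800 → 10000 — 1 2/3 stops dropped (darker).
Aperture: f/2.2 → f/2 → f/1.8 → f/1.6 → f/1.4 → f/1.2 → f/1.1 → f/1.0 — 2 1/3 stops opened up (brighter).
Net change so far: 2/3 stop brighter. Offset with the shutter speed: 1/200 → 1/250 → 1/320.

1/320s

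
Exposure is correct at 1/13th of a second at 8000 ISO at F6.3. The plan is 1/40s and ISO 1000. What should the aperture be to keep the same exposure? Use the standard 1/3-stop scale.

Shutter speed: 1/13 → 1/15 → 1/20 → 1/25 → 1/30 → 1/40 — 1 2/3 stops shorter (darker).
ISO: 8000 → 6400 → 5000 → 4000 → 3200 → 2500 → 2000 → 1600 → 1250 → 1000 — 3 stops dropped (darker).
Net change so far: 4 2/3 stops darker. Offset with the aperture: f/6.3 → f/5.6 → f/5 → f/4.5 → f/4 → f/3.5 → f/3.2 → f/2.8 → f/2.5 → f/2.2 → f/2 → f/1.8 → f/1.6 → f/1.4 → f/1.2.

f/1.2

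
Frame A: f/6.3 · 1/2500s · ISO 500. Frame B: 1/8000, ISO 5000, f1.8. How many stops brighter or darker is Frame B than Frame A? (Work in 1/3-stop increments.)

5 1/3 stops brighter

Aperture: f/6.3 → f/5.6 → f/5 → f/4.5 → f/4 → f/3.5 → f/3.2 → f/2.8 → f/2.5 → f/2.2 → f/2 → f/1.8 — 3 2/3 stops opened up (brighter).
Shutter speed: 1/2500 → 1/3200 → 1/4000 → 1/5000 → 1/6400 → 1/8000 — 1 2/3 stops faster (darker).
ISO: 500 → 640 → 800 → 1000 → 1250 → 1600 → 2000 → 2500 → 3200 → 4000 → 5000 — 3 1/3 stops raised (brighter).
Net: +3 2/3 −1 2/3 +3 1/3 = +5 1/3 stops.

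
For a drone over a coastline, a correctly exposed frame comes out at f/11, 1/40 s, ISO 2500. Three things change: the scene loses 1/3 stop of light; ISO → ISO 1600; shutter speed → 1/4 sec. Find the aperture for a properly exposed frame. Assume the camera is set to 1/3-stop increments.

f/25

Scene light: 1/3 stop darker.
ISO: 2500 → 2000 → 1600 — 2/3 stop dropped (darker).
Shutter speed: 1/40 → 1/30 → 1/25 → 1/20 → 1/15 → 1/13 → 1/10 → 1/8 → 1/6 → 1/5 → 1/4 — 3 1/3 stops longer (brighter).
Net so far: 2 1/3 stops brighter. Aperture: f/11 → f/13 → f/14 → f/16 → f/18 → f/20 → f/22 → f/25.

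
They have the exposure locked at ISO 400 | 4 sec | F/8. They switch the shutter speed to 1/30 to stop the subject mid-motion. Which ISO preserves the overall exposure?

Shutter speed: 4 → 2 → 1 → 1/2 → 1/4 → 1/8 → 1/15 → 1/30 — 7 stops shorter (darker).
Need 7 stops brighter from the ISO: 400 → 800 → 1600 → 3200 → 6400 → 12800 → 25600 → 51200.

ISO 51200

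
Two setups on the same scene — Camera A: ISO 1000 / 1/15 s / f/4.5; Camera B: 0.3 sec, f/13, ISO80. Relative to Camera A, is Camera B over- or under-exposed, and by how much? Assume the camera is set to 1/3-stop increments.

Aperture: f/4.5 → f/5 → f/5.6 → f/6.3 → f/7.1 → f/8 → f/9 → f/10 → f/11 → f/13 — 3 stops smaller aperture (darker).
Shutter speed: 1/15 → 1/13 → 1/10 → 1/8 → 1/6 → 1/5 → 1/4 → 0.3 — 2 1/3 stops slower (brighter).
ISO: 1000 → 800 → 640 → 500 → 400 → 320 → 250 → 200 → 160 → 125 → 100 → 80 — 3 2/3 stops lower (darker).
Net: −3 +2 1/3 −3 2/3 = −4 1/3 stops.

4 1/3 stops darker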